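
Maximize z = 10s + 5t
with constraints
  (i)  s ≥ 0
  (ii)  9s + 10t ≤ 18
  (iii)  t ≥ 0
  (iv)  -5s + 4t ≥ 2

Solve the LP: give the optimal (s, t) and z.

Extreme points and z = 10s + 5t:
  (0, 9/5) → z = 9
  (0, 1/2) → z = 5/2
  (26/43, 54/43) → z = 530/43

At the optimal vertex, 9s + 10t = 18 and -5s + 4t = 2.
Solving simultaneously gives s = 26/43, t = 54/43.

s = 26/43, t = 54/43, maximum z = 530/43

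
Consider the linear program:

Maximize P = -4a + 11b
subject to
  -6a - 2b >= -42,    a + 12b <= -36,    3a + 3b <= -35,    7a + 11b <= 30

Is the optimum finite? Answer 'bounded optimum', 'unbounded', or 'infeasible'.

unbounded

From the feasible point (49/3, -28), moving in the direction (-12, 1) keeps every constraint satisfied while P increases without bound.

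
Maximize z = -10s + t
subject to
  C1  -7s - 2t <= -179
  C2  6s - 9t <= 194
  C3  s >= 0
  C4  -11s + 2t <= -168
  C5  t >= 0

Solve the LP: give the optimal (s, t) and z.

s = 347/18, t = 793/36, maximum z = -683/4

Vertices and z = -10s + t:
  (347/18, 793/36) → z = -683/4
  (179/7, 0) → z = -1790/7
  (97/3, 0) → z = -970/3
The feasible region is unbounded (it extends along (3, 2), (2, 11)), but z strictly decreases along every unbounded feasible direction, so there is no improving ray and the maximum is attained at a vertex.

The optimum lies where -7s - 2t = -179 and -11s + 2t = -168.
Solving simultaneously gives s = 347/18, t = 793/36.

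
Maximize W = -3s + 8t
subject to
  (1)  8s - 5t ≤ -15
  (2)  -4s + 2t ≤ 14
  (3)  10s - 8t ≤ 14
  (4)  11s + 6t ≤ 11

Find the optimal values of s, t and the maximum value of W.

Extreme points and W = -3s + 8t:
  (-10, -13) → W = -74
  (-35/103, 253/103) → W = 2129/103
  (-31/23, 99/23) → W = 885/23

The binding constraints are -4s + 2t = 14 and 11s + 6t = 11.
Solving simultaneously gives s = -31/23, t = 99/23.

s = -31/23, t = 99/23, maximum W = 885/23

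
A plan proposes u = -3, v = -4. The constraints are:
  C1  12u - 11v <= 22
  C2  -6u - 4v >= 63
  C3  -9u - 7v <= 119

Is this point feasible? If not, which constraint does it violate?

not feasible — violates C2

Constraint C2: -6u - 4v = 34, which is not ≥ 63. All other constraints are satisfied.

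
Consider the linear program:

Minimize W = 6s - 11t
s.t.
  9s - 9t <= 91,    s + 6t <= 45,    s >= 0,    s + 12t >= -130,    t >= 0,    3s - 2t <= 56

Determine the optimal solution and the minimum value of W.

Corner points and W = 6s - 11t:
  (317/21, 314/63) → W = 2252/63
  (91/9, 0) → W = 182/3
  (0, 15/2) → W = -165/2
  (0, 0) → W = 0

The binding constraints are s + 6t = 45 and s = 0.
Solving simultaneously gives s = 0, t = 15/2.

s = 0, t = 15/2, minimum W = -165/2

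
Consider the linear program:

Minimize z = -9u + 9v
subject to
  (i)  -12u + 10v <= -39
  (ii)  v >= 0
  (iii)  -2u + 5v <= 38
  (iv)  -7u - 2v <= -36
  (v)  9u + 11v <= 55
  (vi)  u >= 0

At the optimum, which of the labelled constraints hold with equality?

(ii) and (v)

Vertices and z = -9u + 9v:
  (36/7, 0) → z = -324/7
  (55/9, 0) → z = -55
  (286/59, 61/59) → z = -2025/59

The minimum is at (55/9, 0). Substituting into each constraint, equality holds for (ii) and (v); the remaining constraints have slack.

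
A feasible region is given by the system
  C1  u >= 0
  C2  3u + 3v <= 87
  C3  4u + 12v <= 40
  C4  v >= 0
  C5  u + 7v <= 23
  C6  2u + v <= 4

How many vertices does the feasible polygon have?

Of the 15 pairwise boundary intersections, those satisfying every inequality are:
  (0, 0)
  (0, 23/7)
  (1/4, 13/4)
  (2/5, 16/5)
  (2, 0)

5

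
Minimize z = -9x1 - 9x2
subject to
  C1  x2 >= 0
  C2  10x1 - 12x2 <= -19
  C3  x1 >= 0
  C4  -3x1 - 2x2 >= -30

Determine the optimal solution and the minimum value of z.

The optimum lies where x1 = 0 and -3x1 - 2x2 = -30.
Solving simultaneously gives x1 = 0, x2 = 15.

x1 = 0, x2 = 15, minimum z = -135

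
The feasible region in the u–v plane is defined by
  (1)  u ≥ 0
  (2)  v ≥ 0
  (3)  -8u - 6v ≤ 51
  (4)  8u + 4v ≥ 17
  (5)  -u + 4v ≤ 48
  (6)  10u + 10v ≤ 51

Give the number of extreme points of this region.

4

Pairwise boundary intersections that survive every other constraint:
  (0, 17/4)
  (0, 51/10)
  (17/8, 0)
  (51/10, 0)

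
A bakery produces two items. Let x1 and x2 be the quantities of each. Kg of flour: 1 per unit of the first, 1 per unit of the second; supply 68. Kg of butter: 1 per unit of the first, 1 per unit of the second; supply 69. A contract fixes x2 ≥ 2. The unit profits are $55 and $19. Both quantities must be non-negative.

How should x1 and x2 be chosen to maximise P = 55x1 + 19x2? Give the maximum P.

x1 = 66, x2 = 2, maximum P = 3668

The binding constraints are x1 + x2 = 68 and x2 = 2.
Solving simultaneously gives x1 = 66, x2 = 2.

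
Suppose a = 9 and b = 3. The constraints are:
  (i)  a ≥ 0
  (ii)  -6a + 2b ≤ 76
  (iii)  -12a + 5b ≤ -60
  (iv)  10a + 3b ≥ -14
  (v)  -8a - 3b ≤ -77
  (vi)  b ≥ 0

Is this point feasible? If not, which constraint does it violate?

feasible

(i): 9 ≥ 0 ✓
(ii): -48 ≤ 76 ✓
(iii): -93 ≤ -60 ✓
(iv): 99 ≥ -14 ✓
(v): -81 ≤ -77 ✓
(vi): 3 ≥ 0 ✓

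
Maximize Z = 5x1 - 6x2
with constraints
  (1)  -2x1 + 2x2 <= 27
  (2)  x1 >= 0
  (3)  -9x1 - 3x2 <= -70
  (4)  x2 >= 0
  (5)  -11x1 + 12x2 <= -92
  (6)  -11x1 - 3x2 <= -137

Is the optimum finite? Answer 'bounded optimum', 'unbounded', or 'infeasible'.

From the feasible point (137/11, 0), moving in the direction (1, 0) keeps every constraint satisfied while Z increases without bound.

unbounded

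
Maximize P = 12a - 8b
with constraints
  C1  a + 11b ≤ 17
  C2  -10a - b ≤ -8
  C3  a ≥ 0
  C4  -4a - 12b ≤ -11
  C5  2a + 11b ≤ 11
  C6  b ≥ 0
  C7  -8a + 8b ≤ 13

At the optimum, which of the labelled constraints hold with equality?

C5 and C6

Vertices and P = 12a - 8b:
  (85/116, 39/58) → P = 99/29
  (77/108, 47/54) → P = 43/27
  (11/4, 0) → P = 33
  (11/2, 0) → P = 66

The maximum is at (11/2, 0). Substituting into each constraint, equality holds for C5 and C6; the remaining constraints have slack.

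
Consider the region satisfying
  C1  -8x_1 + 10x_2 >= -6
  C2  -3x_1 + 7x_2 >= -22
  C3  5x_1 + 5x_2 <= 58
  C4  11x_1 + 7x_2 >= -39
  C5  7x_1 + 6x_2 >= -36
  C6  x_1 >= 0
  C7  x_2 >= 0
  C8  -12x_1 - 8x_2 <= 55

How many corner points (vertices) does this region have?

4

Intersecting each pair of boundary lines and keeping only the points that satisfy every inequality leaves:
  (61/9, 217/45)
  (3/4, 0)
  (0, 58/5)
  (0, 0)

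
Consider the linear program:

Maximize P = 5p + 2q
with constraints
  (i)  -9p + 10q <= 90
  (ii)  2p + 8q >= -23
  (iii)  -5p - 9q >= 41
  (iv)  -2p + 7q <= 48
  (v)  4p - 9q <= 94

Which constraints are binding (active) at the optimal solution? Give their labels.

(ii) and (iii)

Corner points and P = 5p + 2q:
  (-475/46, -27/92) → P = -1201/23
  (-1220/131, 81/131) → P = -5938/131
  (-11/2, -3/2) → P = -61/2

The maximum is at (-11/2, -3/2). Substituting into each constraint, equality holds for (ii) and (iii); the remaining constraints have slack.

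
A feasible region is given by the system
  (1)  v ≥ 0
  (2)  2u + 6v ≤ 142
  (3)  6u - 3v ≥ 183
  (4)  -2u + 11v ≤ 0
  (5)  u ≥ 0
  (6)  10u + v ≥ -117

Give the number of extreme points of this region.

4

The feasible vertices (each the meet of two boundaries and inside every other half-plane) are:
  (71, 0)
  (61/2, 0)
  (781/17, 142/17)
  (671/20, 61/10)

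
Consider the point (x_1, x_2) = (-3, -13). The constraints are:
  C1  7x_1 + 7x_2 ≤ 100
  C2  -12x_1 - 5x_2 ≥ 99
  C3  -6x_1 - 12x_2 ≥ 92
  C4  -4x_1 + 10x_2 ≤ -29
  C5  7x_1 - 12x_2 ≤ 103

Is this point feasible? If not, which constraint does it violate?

not feasible — violates C5

Constraint C5: 7x_1 - 12x_2 = 135, which is not ≤ 103. All other constraints are satisfied.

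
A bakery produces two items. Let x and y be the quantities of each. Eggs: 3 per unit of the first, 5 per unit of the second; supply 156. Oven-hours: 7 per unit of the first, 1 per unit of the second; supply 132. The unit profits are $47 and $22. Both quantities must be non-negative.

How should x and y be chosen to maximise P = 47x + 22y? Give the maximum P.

Extreme points and P = 47x + 22y:
  (0, 0) → P = 0
  (0, 156/5) → P = 3432/5
  (132/7, 0) → P = 6204/7
  (63/4, 87/4) → P = 4875/4

At the optimal vertex, 3x + 5y = 156 and 7x + y = 132.
Solving simultaneously gives x = 63/4, y = 87/4.

x = 63/4, y = 87/4, maximum P = 4875/4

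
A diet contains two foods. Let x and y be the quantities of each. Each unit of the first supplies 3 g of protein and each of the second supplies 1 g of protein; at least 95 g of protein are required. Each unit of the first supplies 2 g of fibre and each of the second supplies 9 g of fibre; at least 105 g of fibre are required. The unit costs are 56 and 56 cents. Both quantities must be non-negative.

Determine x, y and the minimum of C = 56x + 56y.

x = 30, y = 5, minimum C = 1960

The feasible region is unbounded (it extends along (0, 1), (1, 0)), but C strictly increases along every unbounded feasible direction, so there is no improving ray and the minimum is attained at a vertex.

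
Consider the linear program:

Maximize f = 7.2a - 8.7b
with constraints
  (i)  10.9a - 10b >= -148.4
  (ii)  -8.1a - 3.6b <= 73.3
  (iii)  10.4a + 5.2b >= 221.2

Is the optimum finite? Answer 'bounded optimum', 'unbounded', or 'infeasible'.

unbounded

From the feasible point (36008/4017, 98861/4017), moving in the direction (5.2, -10.4) keeps every constraint satisfied while f increases without bound.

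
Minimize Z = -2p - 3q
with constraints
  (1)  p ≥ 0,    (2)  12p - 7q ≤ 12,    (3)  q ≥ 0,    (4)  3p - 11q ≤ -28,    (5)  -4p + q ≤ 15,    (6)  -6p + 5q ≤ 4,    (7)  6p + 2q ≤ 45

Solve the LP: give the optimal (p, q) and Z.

p = 44/9, q = 20/3, minimum Z = -268/9

At the optimal vertex, 12p - 7q = 12 and -6p + 5q = 4.
Solving simultaneously gives p = 44/9, q = 20/3.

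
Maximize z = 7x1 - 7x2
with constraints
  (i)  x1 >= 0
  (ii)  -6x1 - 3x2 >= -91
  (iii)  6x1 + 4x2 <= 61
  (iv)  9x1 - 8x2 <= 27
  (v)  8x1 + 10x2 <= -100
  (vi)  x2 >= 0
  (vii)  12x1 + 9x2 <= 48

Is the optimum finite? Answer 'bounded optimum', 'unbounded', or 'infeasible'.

infeasible

The boundaries x1 = 0 and x2 = 0 meet at (0, 0), but that point violates 8x1 + 10x2 ≤ -100. Every candidate vertex is excluded by some other constraint, so the feasible region is empty.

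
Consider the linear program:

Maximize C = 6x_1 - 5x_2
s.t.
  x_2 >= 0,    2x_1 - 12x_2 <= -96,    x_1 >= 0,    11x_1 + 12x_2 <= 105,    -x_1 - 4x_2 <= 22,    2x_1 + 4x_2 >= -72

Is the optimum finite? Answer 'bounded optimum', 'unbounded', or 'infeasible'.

Corner points and C = 6x_1 - 5x_2:
  (0, 8) → C = -40
  (9/13, 211/26) → C = -947/26
  (0, 35/4) → C = -175/4
The feasible region has finitely many vertices and no improving ray; the maximum is -947/26 at (9/13, 211/26).

bounded optimum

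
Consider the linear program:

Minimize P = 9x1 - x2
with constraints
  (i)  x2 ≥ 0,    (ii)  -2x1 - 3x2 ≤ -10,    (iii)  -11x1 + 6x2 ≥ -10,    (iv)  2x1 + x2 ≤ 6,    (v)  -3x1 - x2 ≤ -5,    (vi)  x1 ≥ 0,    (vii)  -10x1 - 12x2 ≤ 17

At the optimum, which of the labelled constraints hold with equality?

(iv) and (vi)

Vertices and P = 9x1 - x2:
  (2, 2) → P = 16
  (5/7, 20/7) → P = 25/7
  (0, 6) → P = -6
  (0, 5) → P = -5

The minimum is at (0, 6). Substituting into each constraint, equality holds for (iv) and (vi); the remaining constraints have slack.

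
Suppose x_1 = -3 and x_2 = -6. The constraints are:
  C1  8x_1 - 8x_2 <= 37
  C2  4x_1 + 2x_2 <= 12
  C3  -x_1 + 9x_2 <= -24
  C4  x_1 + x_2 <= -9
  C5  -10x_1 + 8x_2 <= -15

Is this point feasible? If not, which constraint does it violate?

feasible

C1: 24 ≤ 37 ✓
C2: -24 ≤ 12 ✓
C3: -51 ≤ -24 ✓
C4: -9 ≤ -9 ✓
C5: -18 ≤ -15 ✓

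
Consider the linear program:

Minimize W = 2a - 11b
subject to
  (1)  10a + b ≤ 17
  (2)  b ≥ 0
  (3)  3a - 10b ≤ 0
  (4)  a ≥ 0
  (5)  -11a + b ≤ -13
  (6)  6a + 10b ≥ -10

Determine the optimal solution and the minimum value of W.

Feasible corners and W = 2a - 11b:
  (170/103, 51/103) → W = -221/103
  (10/7, 19/7) → W = -27
  (130/107, 39/107) → W = -169/107

a = 10/7, b = 19/7, minimum W = -27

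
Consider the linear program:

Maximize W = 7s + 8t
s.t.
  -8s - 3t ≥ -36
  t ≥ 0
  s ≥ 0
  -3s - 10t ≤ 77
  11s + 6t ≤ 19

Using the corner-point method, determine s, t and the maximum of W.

s = 0, t = 19/6, maximum W = 76/3

Vertices and W = 7s + 8t:
  (0, 0) → W = 0
  (19/11, 0) → W = 133/11
  (0, 19/6) → W = 76/3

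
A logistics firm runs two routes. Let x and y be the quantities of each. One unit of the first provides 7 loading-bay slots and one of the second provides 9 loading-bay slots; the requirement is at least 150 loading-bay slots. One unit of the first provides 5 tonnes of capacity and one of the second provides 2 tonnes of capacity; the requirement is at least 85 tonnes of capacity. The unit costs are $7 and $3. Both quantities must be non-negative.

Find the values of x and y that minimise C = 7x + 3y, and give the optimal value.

Vertices and C = 7x + 3y:
  (0, 85/2) → C = 255/2
  (150/7, 0) → C = 150
  (15, 5) → C = 120
The feasible region is unbounded (it extends along (0, 1), (1, 0)), but C strictly increases along every unbounded feasible direction, so there is no improving ray and the minimum is attained at a vertex.

The binding constraints are 7x + 9y = 150 and 5x + 2y = 85.
Solving simultaneously gives x = 15, y = 5.

x = 15, y = 5, minimum C = 120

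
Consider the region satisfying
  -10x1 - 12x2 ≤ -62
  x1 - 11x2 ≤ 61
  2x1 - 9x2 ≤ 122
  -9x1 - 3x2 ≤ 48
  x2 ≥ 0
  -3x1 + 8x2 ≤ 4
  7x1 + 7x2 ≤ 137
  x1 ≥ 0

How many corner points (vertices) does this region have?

4

Of the 28 pairwise boundary intersections, those satisfying every inequality are:
  (31/5, 0)
  (112/29, 113/58)
  (137/7, 0)
  (1068/77, 439/77)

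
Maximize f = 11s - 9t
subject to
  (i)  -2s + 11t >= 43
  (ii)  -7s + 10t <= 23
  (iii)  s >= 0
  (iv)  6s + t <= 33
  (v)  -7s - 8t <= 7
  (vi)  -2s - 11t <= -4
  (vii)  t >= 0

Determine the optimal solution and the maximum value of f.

s = 80/17, t = 81/17, maximum f = 151/17

Extreme points and f = 11s - 9t:
  (59/19, 85/19) → f = -116/19
  (80/17, 81/17) → f = 151/17
  (307/67, 369/67) → f = 56/67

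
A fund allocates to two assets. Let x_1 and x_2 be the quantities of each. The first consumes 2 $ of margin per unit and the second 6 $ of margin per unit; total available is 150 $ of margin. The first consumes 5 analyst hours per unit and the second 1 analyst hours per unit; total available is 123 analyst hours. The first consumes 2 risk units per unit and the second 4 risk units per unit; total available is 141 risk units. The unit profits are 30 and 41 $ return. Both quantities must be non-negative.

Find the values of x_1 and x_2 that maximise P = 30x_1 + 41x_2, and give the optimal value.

x_1 = 21, x_2 = 18, maximum P = 1368

Corner points and P = 30x_1 + 41x_2:
  (0, 0) → P = 0
  (0, 25) → P = 1025
  (123/5, 0) → P = 738
  (21, 18) → P = 1368

At the optimal vertex, 2x_1 + 6x_2 = 150 and 5x_1 + x_2 = 123.
Solving simultaneously gives x_1 = 21, x_2 = 18.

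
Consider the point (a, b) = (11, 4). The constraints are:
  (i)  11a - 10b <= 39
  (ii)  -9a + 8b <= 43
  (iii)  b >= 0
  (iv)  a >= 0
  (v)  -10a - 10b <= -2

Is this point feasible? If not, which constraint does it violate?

Constraint (i): 11a - 10b = 81, which is not ≤ 39. All other constraints are satisfied.

not feasible — violates (i)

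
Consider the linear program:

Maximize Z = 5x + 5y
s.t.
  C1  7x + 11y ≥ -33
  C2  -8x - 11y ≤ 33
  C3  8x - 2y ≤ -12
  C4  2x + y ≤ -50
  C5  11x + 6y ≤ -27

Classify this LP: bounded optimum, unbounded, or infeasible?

unbounded

From the feasible point (-517/14, 167/7), moving in the direction (-6, 11) keeps every constraint satisfied while Z increases without bound.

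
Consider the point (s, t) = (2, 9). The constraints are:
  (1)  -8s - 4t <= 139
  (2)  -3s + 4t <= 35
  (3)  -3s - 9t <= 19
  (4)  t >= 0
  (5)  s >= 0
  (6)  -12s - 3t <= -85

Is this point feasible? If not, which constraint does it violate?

Constraint (6): -12s - 3t = -51, which is not ≤ -85. All other constraints are satisfied.

not feasible — violates (6)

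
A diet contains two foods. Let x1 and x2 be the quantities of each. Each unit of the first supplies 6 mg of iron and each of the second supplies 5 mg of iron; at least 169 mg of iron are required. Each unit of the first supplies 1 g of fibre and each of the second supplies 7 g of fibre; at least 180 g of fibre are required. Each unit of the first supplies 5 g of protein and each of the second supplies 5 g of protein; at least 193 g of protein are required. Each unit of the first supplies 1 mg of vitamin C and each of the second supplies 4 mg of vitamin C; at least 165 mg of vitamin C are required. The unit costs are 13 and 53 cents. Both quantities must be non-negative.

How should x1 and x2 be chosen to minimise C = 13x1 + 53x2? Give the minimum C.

x1 = 145, x2 = 5, minimum C = 2150

Corner points and C = 13x1 + 53x2:
  (0, 165/4) → C = 8745/4
  (180, 0) → C = 2340
  (145, 5) → C = 2150
The feasible region is unbounded (it extends along (0, 1), (1, 0)), but C strictly increases along every unbounded feasible direction, so there is no improving ray and the minimum is attained at a vertex.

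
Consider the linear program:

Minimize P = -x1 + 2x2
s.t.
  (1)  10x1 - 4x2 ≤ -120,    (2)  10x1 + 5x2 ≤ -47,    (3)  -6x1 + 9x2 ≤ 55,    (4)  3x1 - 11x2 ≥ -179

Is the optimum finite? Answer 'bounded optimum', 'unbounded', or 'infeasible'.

From the feasible point (-430/33, -85/33), moving in the direction (-9, -6) keeps every constraint satisfied while P decreases without bound.

unbounded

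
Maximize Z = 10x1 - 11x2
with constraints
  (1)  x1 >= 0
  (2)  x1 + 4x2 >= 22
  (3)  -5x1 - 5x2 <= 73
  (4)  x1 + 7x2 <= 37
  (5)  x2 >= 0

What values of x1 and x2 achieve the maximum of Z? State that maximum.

Extreme points and Z = 10x1 - 11x2:
  (2, 5) → Z = -35
  (22, 0) → Z = 220
  (37, 0) → Z = 370

x1 = 37, x2 = 0, maximum Z = 370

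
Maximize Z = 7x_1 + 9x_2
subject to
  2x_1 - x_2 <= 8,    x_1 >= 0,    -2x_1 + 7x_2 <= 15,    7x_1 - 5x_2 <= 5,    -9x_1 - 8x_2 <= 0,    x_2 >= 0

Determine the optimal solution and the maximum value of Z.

Corner points and Z = 7x_1 + 9x_2:
  (0, 15/7) → Z = 135/7
  (0, 0) → Z = 0
  (110/39, 115/39) → Z = 1805/39
  (5/7, 0) → Z = 5

The binding constraints are -2x_1 + 7x_2 = 15 and 7x_1 - 5x_2 = 5.
Solving simultaneously gives x_1 = 110/39, x_2 = 115/39.

x_1 = 110/39, x_2 = 115/39, maximum Z = 1805/39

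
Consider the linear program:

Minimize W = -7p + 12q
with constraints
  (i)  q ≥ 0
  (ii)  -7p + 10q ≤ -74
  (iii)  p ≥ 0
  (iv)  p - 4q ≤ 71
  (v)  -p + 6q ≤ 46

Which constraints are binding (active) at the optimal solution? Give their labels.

Corner points and W = -7p + 12q:
  (74/7, 0) → W = -74
  (71, 0) → W = -497
  (113/4, 99/8) → W = -197/4
  (305, 117/2) → W = -1433

The minimum is at (305, 117/2). Substituting into each constraint, equality holds for (iv) and (v); the remaining constraints have slack.

(iv) and (v)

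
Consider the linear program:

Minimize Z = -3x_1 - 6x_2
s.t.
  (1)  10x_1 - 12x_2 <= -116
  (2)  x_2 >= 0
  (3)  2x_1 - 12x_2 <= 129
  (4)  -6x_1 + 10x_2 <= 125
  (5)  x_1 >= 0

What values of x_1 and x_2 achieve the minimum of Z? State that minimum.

x_1 = 85/7, x_2 = 277/14, minimum Z = -1086/7

Corner points and Z = -3x_1 - 6x_2:
  (85/7, 277/14) → Z = -1086/7
  (0, 29/3) → Z = -58
  (0, 25/2) → Z = -75

The binding constraints are 10x_1 - 12x_2 = -116 and -6x_1 + 10x_2 = 125.
Solving simultaneously gives x_1 = 85/7, x_2 = 277/14.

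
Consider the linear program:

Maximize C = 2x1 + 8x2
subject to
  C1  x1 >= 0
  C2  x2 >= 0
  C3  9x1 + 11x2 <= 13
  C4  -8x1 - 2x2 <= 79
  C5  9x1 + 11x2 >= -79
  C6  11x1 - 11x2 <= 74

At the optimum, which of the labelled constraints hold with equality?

C1 and C3

Extreme points and C = 2x1 + 8x2:
  (0, 0) → C = 0
  (0, 13/11) → C = 104/11
  (13/9, 0) → C = 26/9

The maximum is at (0, 13/11). Substituting into each constraint, equality holds for C1 and C3; the remaining constraints have slack.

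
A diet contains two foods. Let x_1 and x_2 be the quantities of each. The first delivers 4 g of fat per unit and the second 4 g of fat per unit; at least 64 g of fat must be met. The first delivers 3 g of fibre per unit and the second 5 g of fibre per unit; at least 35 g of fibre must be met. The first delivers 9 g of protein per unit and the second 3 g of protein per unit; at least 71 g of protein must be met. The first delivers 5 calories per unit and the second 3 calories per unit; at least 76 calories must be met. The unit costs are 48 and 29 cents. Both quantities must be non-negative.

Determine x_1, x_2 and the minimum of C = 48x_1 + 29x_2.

x_1 = 14, x_2 = 2, minimum C = 730

Extreme points and C = 48x_1 + 29x_2:
  (0, 76/3) → C = 2204/3
  (16, 0) → C = 768
  (14, 2) → C = 730
The feasible region is unbounded (it extends along (0, 1), (1, 0)), but C strictly increases along every unbounded feasible direction, so there is no improving ray and the minimum is attained at a vertex.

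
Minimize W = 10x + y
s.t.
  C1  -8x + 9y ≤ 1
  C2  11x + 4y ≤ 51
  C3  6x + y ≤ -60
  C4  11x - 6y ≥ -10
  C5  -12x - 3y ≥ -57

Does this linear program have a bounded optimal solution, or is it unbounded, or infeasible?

unbounded

From the feasible point (-370/47, -600/47), moving in the direction (-6, -11) keeps every constraint satisfied while W decreases without bound.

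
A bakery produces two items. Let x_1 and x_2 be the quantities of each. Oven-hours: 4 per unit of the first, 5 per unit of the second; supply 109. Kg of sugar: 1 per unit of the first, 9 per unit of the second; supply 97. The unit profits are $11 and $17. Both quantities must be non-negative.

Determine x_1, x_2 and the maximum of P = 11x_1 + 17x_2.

Corner points and P = 11x_1 + 17x_2:
  (0, 0) → P = 0
  (0, 97/9) → P = 1649/9
  (109/4, 0) → P = 1199/4
  (16, 9) → P = 329

The optimum lies where 4x_1 + 5x_2 = 109 and x_1 + 9x_2 = 97.
Solving simultaneously gives x_1 = 16, x_2 = 9.

x_1 = 16, x_2 = 9, maximum P = 329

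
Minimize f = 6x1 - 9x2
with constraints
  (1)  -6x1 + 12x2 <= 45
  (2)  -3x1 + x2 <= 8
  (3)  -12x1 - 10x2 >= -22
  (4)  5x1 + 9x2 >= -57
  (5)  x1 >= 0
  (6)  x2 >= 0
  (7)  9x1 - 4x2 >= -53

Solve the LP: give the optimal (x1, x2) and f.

x1 = 0, x2 = 11/5, minimum f = -99/5

Corner points and f = 6x1 - 9x2:
  (0, 11/5) → f = -99/5
  (11/6, 0) → f = 11
  (0, 0) → f = 0

The binding constraints are -12x1 - 10x2 = -22 and x1 = 0.
Solving simultaneously gives x1 = 0, x2 = 11/5.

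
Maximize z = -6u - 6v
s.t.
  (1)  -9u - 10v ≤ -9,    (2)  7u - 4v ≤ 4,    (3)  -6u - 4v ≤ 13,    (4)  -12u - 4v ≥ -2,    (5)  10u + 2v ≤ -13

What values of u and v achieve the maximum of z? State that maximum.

Corner points and z = -6u - 6v:
  (-83/12, 57/8) → z = -5/4
  (-74/41, 207/82) → z = -177/41
  (-7/2, 11) → z = -45
The feasible region is unbounded (it extends along (-2, 3), (-1, 3)), but z strictly decreases along every unbounded feasible direction, so there is no improving ray and the maximum is attained at a vertex.

The optimum lies where -9u - 10v = -9 and -6u - 4v = 13.
Solving simultaneously gives u = -83/12, v = 57/8.

u = -83/12, v = 57/8, maximum z = -5/4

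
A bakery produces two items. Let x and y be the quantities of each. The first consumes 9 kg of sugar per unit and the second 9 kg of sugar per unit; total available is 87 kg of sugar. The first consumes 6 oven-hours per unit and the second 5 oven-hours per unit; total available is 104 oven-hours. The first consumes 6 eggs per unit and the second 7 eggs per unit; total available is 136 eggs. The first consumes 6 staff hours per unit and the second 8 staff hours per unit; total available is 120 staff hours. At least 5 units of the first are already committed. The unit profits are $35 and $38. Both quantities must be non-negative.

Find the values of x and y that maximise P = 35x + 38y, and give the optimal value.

x = 5, y = 14/3, maximum P = 1057/3

Extreme points and P = 35x + 38y:
  (29/3, 0) → P = 1015/3
  (5, 0) → P = 175
  (5, 14/3) → P = 1057/3

The binding constraints are 9x + 9y = 87 and x = 5.
Solving simultaneously gives x = 5, y = 14/3.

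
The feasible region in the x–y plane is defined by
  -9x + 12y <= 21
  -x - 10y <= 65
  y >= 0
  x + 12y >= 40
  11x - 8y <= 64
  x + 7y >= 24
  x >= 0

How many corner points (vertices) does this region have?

Of the 21 pairwise boundary intersections, those satisfying every inequality are:
  (19/10, 127/40)
  (78/5, 269/20)
  (272/35, 94/35)

3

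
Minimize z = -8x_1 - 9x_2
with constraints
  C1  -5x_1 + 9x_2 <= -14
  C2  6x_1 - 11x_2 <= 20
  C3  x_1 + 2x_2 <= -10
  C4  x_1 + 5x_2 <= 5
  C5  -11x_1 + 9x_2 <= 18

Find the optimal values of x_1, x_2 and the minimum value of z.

x_1 = -70/23, x_2 = -80/23, minimum z = 1280/23

Extreme points and z = -8x_1 - 9x_2:
  (-62/19, -64/19) → z = 1072/19
  (-16/3, -122/27) → z = 250/3
  (-70/23, -80/23) → z = 1280/23
  (-378/67, -328/67) → z = 5976/67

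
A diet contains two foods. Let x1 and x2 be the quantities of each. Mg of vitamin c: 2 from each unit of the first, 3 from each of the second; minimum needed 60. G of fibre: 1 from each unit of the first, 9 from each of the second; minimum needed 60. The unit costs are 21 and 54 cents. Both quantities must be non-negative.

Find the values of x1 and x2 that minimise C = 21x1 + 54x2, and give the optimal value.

Vertices and C = 21x1 + 54x2:
  (0, 20) → C = 1080
  (60, 0) → C = 1260
  (24, 4) → C = 720
The feasible region is unbounded (it extends along (0, 1), (1, 0)), but C strictly increases along every unbounded feasible direction, so there is no improving ray and the minimum is attained at a vertex.

At the optimal vertex, 2x1 + 3x2 = 60 and x1 + 9x2 = 60.
Solving simultaneously gives x1 = 24, x2 = 4.

x1 = 24, x2 = 4, minimum C = 720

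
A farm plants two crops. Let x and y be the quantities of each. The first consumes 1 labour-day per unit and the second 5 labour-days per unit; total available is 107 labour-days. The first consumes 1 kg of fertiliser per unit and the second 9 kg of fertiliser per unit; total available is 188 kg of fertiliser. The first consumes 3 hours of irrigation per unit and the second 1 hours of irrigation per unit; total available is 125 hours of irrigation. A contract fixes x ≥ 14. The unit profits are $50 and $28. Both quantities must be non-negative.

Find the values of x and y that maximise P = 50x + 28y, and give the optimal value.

Extreme points and P = 50x + 28y:
  (125/3, 0) → P = 6250/3
  (14, 0) → P = 700
  (37, 14) → P = 2242
  (14, 93/5) → P = 6104/5

x = 37, y = 14, maximum P = 2242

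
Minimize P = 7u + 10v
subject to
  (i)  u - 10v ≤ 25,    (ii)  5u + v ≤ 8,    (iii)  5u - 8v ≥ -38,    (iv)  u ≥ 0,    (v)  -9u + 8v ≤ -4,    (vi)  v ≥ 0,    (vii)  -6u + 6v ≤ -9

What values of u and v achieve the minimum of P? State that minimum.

u = 3/2, v = 0, minimum P = 21/2

Vertices and P = 7u + 10v:
  (8/5, 0) → P = 56/5
  (19/12, 1/12) → P = 143/12
  (3/2, 0) → P = 21/2

The binding constraints are v = 0 and -6u + 6v = -9.
Solving simultaneously gives u = 3/2, v = 0.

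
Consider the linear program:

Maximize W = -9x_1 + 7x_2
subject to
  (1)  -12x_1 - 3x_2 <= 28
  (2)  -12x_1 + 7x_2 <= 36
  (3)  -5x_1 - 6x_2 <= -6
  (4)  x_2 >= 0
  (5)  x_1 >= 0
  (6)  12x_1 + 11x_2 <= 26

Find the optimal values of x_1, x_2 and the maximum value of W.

Vertices and W = -9x_1 + 7x_2:
  (6/5, 0) → W = -54/5
  (0, 1) → W = 7
  (13/6, 0) → W = -39/2
  (0, 26/11) → W = 182/11

The binding constraints are x_1 = 0 and 12x_1 + 11x_2 = 26.
Solving simultaneously gives x_1 = 0, x_2 = 26/11.

x_1 = 0, x_2 = 26/11, maximum W = 182/11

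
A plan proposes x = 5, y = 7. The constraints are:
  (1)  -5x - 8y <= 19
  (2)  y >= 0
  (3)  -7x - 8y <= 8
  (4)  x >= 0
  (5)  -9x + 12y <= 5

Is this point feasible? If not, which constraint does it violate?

not feasible — violates (5)

Constraint (5): -9x + 12y = 39, which is not ≤ 5. All other constraints are satisfied.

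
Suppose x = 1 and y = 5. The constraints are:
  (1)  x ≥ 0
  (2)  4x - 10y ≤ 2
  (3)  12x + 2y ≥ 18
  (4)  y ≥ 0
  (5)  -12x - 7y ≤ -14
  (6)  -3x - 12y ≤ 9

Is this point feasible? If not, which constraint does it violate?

(1): 1 ≥ 0 ✓
(2): -46 ≤ 2 ✓
(3): 22 ≥ 18 ✓
(4): 5 ≥ 0 ✓
(5): -47 ≤ -14 ✓
(6): -63 ≤ 9 ✓

feasible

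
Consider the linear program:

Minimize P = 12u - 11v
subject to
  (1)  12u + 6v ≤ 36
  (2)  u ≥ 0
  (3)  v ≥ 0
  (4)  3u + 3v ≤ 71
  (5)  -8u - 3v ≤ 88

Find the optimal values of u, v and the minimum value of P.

u = 0, v = 6, minimum P = -66

Corner points and P = 12u - 11v:
  (0, 6) → P = -66
  (3, 0) → P = 36
  (0, 0) → P = 0

The binding constraints are 12u + 6v = 36 and u = 0.
Solving simultaneously gives u = 0, v = 6.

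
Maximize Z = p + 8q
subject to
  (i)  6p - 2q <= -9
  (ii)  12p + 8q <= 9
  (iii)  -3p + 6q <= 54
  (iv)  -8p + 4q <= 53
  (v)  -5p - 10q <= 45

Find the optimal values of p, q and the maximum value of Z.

Feasible corners and Z = p + 8q:
  (-3/4, 9/4) → Z = 69/4
  (-18/7, -45/14) → Z = -198/7
  (-97/28, 177/28) → Z = 1319/28
  (-71/10, -19/20) → Z = -147/10

p = -97/28, q = 177/28, maximum Z = 1319/28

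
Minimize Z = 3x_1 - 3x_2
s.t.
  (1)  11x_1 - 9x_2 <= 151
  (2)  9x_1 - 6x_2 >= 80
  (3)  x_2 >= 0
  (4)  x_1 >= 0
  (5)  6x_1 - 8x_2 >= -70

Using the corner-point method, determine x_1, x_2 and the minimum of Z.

Extreme points and Z = 3x_1 - 3x_2:
  (151/11, 0) → Z = 453/11
  (919/17, 838/17) → Z = 243/17
  (80/9, 0) → Z = 80/3
  (265/9, 185/6) → Z = -25/6

The optimum lies where 9x_1 - 6x_2 = 80 and 6x_1 - 8x_2 = -70.
Solving simultaneously gives x_1 = 265/9, x_2 = 185/6.

x_1 = 265/9, x_2 = 185/6, minimum Z = -25/6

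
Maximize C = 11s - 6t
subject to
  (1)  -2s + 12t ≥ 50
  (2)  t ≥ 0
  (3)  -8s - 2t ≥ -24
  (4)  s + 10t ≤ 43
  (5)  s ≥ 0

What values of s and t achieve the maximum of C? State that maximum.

s = 1/2, t = 17/4, maximum C = -20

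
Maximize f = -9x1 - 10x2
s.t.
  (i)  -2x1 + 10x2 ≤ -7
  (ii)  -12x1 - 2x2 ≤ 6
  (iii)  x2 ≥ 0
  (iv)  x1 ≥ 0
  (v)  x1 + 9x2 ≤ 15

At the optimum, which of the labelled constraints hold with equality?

(i) and (iii)

Extreme points and f = -9x1 - 10x2:
  (7/2, 0) → f = -63/2
  (213/28, 23/28) → f = -2147/28
  (15, 0) → f = -135

The maximum is at (7/2, 0). Substituting into each constraint, equality holds for (i) and (iii); the remaining constraints have slack.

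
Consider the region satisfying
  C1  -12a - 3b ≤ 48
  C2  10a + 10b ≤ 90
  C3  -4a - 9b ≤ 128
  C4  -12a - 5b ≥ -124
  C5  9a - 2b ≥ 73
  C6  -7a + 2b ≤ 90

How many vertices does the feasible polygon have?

4

The feasible vertices (each the meet of two boundaries and inside every other half-plane) are:
  (79/7, -16/7)
  (91/11, 8/11)
  (439/22, -254/11)
  (401/89, -1444/89)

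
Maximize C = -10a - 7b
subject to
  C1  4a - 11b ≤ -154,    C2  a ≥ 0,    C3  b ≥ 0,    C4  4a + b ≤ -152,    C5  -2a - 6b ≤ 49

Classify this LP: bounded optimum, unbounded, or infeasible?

infeasible

The boundaries 4a - 11b = -154 and a = 0 meet at (0, 14), but that point violates 4a + b ≤ -152. Every candidate vertex is excluded by some other constraint, so the feasible region is empty.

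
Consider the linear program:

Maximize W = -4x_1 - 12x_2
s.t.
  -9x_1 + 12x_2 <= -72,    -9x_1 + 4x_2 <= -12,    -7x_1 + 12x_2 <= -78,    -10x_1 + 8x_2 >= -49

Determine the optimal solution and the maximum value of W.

x_1 = -25/8, x_2 = -321/32, maximum W = 1063/8

Vertices and W = -4x_1 - 12x_2:
  (-21/10, -309/40) → W = 1011/10
  (-25/8, -321/32) → W = 1063/8
  (-9/16, -437/64) → W = 1347/16

At the optimal vertex, -9x_1 + 4x_2 = -12 and -10x_1 + 8x_2 = -49.
Solving simultaneously gives x_1 = -25/8, x_2 = -321/32.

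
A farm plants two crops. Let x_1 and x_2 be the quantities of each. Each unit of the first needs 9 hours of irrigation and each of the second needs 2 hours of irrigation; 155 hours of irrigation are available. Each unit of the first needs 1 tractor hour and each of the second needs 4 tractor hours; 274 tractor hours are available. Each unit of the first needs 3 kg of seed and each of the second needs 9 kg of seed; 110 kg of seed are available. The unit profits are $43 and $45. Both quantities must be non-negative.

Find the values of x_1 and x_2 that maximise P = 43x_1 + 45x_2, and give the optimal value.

Corner points and P = 43x_1 + 45x_2:
  (0, 0) → P = 0
  (0, 110/9) → P = 550
  (155/9, 0) → P = 6665/9
  (47/3, 7) → P = 2966/3

The optimum lies where 9x_1 + 2x_2 = 155 and 3x_1 + 9x_2 = 110.
Solving simultaneously gives x_1 = 47/3, x_2 = 7.

x_1 = 47/3, x_2 = 7, maximum P = 2966/3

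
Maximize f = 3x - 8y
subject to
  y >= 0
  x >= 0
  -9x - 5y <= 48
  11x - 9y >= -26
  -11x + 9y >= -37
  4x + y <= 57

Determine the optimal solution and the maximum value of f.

Vertices and f = 3x - 8y:
  (0, 0) → f = 0
  (37/11, 0) → f = 111/11
  (0, 26/9) → f = -208/9
  (487/47, 731/47) → f = -4387/47
  (550/47, 479/47) → f = -2182/47

x = 37/11, y = 0, maximum f = 111/11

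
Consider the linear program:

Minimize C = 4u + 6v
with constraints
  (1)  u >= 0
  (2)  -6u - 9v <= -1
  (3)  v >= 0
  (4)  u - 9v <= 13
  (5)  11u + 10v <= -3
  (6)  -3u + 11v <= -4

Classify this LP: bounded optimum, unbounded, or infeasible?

infeasible

The boundaries v = 0 and u - 9v = 13 meet at (13, 0), but that point violates 11u + 10v ≤ -3. Every candidate vertex is excluded by some other constraint, so the feasible region is empty.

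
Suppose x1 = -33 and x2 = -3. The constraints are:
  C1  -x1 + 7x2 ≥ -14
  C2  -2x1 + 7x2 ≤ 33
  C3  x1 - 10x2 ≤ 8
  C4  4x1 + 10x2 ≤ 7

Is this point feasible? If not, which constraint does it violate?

not feasible — violates C2

Constraint C2: -2x1 + 7x2 = 45, which is not ≤ 33. All other constraints are satisfied.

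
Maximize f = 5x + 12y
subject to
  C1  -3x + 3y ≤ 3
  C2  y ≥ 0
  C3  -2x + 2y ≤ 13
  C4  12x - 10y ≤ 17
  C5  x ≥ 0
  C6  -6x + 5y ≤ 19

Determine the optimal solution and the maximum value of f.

Vertices and f = 5x + 12y:
  (27/2, 29/2) → f = 483/2
  (0, 1) → f = 12
  (17/12, 0) → f = 85/12
  (0, 0) → f = 0

x = 27/2, y = 29/2, maximum f = 483/2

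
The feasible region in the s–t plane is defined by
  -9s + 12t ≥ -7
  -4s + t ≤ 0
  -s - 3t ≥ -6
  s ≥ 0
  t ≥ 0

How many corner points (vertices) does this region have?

4

Intersecting each pair of boundary lines and keeping only the points that satisfy every inequality leaves:
  (31/13, 47/39)
  (7/9, 0)
  (6/13, 24/13)
  (0, 0)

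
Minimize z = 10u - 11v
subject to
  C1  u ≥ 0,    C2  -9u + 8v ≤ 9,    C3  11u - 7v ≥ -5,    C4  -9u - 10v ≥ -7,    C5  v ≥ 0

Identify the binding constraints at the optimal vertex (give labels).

C1 and C4

Vertices and z = 10u - 11v:
  (0, 7/10) → z = -77/10
  (0, 0) → z = 0
  (7/9, 0) → z = 70/9

The minimum is at (0, 7/10). Substituting into each constraint, equality holds for C1 and C4; the remaining constraints have slack.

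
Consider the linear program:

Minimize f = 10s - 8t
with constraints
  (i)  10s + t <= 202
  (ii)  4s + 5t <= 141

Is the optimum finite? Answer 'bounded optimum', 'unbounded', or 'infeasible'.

From the feasible point (869/46, 301/23), moving in the direction (-5, 4) keeps every constraint satisfied while f decreases without bound.

unbounded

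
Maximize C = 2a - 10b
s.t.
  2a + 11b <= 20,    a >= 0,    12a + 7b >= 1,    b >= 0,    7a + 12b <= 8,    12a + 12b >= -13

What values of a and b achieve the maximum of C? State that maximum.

a = 8/7, b = 0, maximum C = 16/7

Extreme points and C = 2a - 10b:
  (0, 1/7) → C = -10/7
  (0, 2/3) → C = -20/3
  (1/12, 0) → C = 1/6
  (8/7, 0) → C = 16/7

The optimum lies where b = 0 and 7a + 12b = 8.
Solving simultaneously gives a = 8/7, b = 0.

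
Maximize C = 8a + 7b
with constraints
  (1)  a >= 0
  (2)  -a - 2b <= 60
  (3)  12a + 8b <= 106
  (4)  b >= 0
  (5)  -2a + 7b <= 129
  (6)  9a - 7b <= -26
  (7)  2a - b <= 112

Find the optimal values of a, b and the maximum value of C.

a = 0, b = 53/4, maximum C = 371/4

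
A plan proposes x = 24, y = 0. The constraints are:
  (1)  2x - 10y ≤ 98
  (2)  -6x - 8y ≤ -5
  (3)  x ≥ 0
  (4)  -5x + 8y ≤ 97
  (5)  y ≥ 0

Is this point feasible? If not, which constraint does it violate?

(1): 48 ≤ 98 ✓
(2): -144 ≤ -5 ✓
(3): 24 ≥ 0 ✓
(4): -120 ≤ 97 ✓
(5): 0 ≥ 0 ✓

feasible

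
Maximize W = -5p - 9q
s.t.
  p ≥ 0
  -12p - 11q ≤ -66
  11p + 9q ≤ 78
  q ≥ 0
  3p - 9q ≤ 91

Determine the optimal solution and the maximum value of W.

p = 11/2, q = 0, maximum W = -55/2

Vertices and W = -5p - 9q:
  (0, 6) → W = -54
  (0, 26/3) → W = -78
  (11/2, 0) → W = -55/2
  (78/11, 0) → W = -390/11

At the optimal vertex, -12p - 11q = -66 and q = 0.
Solving simultaneously gives p = 11/2, q = 0.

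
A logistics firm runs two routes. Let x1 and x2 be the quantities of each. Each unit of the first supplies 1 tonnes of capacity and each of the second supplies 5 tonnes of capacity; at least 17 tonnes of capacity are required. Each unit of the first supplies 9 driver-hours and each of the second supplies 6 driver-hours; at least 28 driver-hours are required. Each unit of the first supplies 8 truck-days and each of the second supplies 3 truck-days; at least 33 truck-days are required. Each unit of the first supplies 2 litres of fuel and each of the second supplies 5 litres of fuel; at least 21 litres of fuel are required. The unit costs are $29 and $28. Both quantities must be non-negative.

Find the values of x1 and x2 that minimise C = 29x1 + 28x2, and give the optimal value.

Extreme points and C = 29x1 + 28x2:
  (0, 11) → C = 308
  (17, 0) → C = 493
  (4, 13/5) → C = 944/5
  (3, 3) → C = 171
The feasible region is unbounded (it extends along (0, 1), (1, 0)), but C strictly increases along every unbounded feasible direction, so there is no improving ray and the minimum is attained at a vertex.

x1 = 3, x2 = 3, minimum C = 171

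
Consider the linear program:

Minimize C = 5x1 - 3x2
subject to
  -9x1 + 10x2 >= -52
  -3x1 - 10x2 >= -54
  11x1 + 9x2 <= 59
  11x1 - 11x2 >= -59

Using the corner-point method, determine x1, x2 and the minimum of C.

Vertices and C = 5x1 - 3x2:
  (1058/191, -41/191) → C = 5413/191
  (-1162/11, -1103/11) → C = -2501/11
  (104/83, 417/83) → C = -731/83
  (4/143, 771/143) → C = -2293/143

x1 = -1162/11, x2 = -1103/11, minimum C = -2501/11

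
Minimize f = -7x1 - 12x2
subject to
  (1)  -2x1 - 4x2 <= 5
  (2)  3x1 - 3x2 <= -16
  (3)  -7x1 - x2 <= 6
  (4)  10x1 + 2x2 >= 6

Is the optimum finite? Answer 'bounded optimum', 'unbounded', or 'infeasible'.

unbounded

From the feasible point (-7/18, 89/18), moving in the direction (-1, 7) keeps every constraint satisfied while f decreases without bound.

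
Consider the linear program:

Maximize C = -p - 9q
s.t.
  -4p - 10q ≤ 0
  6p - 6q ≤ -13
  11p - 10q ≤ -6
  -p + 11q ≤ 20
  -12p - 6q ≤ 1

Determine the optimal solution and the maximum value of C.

Corner points and C = -p - 9q:
  (-23/60, 107/60) → C = -47/3
  (-7/9, 25/18) → C = -211/18
  (-131/138, 239/138) → C = -1010/69

The optimum lies where 6p - 6q = -13 and -12p - 6q = 1.
Solving simultaneously gives p = -7/9, q = 25/18.

p = -7/9, q = 25/18, maximum C = -211/18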